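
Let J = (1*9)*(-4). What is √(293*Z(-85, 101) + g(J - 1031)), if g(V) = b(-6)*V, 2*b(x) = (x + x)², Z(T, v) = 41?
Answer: I*√64811 ≈ 254.58*I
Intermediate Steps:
b(x) = 2*x² (b(x) = (x + x)²/2 = (2*x)²/2 = (4*x²)/2 = 2*x²)
J = -36 (J = 9*(-4) = -36)
g(V) = 72*V (g(V) = (2*(-6)²)*V = (2*36)*V = 72*V)
√(293*Z(-85, 101) + g(J - 1031)) = √(293*41 + 72*(-36 - 1031)) = √(12013 + 72*(-1067)) = √(12013 - 76824) = √(-64811) = I*√64811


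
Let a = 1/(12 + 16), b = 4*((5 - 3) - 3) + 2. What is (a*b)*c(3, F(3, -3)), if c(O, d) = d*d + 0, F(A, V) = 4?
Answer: -8/7 ≈ -1.1429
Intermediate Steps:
c(O, d) = d**2 (c(O, d) = d**2 + 0 = d**2)
b = -2 (b = 4*(2 - 3) + 2 = 4*(-1) + 2 = -4 + 2 = -2)
a = 1/28 ≈ 0.035714
(a*b)*c(3, F(3, -3)) = ((1/28)*(-2))*4**2 = -1/14*16 = -8/7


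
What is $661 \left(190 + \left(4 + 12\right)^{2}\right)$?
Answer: $294806$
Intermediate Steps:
$661 \left(190 + \left(4 + 12\right)^{2}\right) = 661 \left(190 + 16^{2}\right) = 661 \left(190 + 256\right) = 661 \cdot 446 = 294806$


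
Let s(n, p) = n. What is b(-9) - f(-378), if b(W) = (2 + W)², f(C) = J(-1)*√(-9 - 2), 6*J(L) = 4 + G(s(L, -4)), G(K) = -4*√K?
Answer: 49 + 2*I*√11*(-1 + I)/3 ≈ 46.789 - 2.2111*I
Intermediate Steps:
J(L) = ⅔ - 2*√L/3 (J(L) = (4 - 4*√L)/6 = ⅔ - 2*√L/3)
f(C) = I*√11*(⅔ - 2*I/3) (f(C) = (⅔ - 2*I/3)*√(-9 - 2) = (⅔ - 2*I/3)*√(-11) = (⅔ - 2*I/3)*(I*√11) = I*√11*(⅔ - 2*I/3))
b(-9) - f(-378) = (2 - 9)² - 2*√11*(1 + I)/3 = (-7)² - 2*√11*(1 + I)/3 = 49 - 2*√11*(1 + I)/3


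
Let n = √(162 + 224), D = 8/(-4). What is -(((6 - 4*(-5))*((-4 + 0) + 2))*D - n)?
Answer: -104 + √386 ≈ -84.353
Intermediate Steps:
D = -2 (D = 8*(-¼) = -2)
n = √386 ≈ 19.647
-(((6 - 4*(-5))*((-4 + 0) + 2))*D - n) = -(((6 - 4*(-5))*((-4 + 0) + 2))*(-2) - √386) = -(((6 + 20)*(-4 + 2))*(-2) - √386) = -((26*(-2))*(-2) - √386) = -(-52*(-2) - √386) = -(104 - √386) = -104 + √386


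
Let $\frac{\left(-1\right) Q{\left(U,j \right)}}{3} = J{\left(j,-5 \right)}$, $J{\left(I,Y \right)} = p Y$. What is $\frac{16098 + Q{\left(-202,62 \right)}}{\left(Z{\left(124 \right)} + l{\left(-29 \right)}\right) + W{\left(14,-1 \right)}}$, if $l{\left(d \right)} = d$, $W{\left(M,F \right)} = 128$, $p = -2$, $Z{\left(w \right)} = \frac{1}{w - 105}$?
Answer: $\frac{152646}{941} \approx 162.22$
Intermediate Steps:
$Z{\left(w \right)} = \frac{1}{-105 + w}$
$J{\left(I,Y \right)} = - 2 Y$
$Q{\left(U,j \right)} = -30$ ($Q{\left(U,j \right)} = - 3 \left(\left(-2\right) \left(-5\right)\right) = \left(-3\right) 10 = -30$)
$\frac{16098 + Q{\left(-202,62 \right)}}{\left(Z{\left(124 \right)} + l{\left(-29 \right)}\right) + W{\left(14,-1 \right)}} = \frac{16098 - 30}{\left(\frac{1}{-105 + 124} - 29\right) + 128} = \frac{16068}{\left(\frac{1}{19} - 29\right) + 128} = \frac{16068}{- \frac{550}{19} + 128} = \frac{16068}{\frac{1882}{19}} = 16068 \cdot \frac{19}{1882} = \frac{152646}{941}$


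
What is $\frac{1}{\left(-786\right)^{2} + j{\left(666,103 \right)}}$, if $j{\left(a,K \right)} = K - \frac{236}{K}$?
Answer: $\frac{103}{63643361} \approx 1.6184 \cdot 10^{-6}$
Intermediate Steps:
$\frac{1}{\left(-786\right)^{2} + j{\left(666,103 \right)}} = \frac{1}{\left(-786\right)^{2} + \left(103 - \frac{236}{103}\right)} = \frac{1}{617796 + \left(103 - \frac{236}{103}\right)} = \frac{1}{617796 + \frac{10373}{103}} = \frac{1}{\frac{63643361}{103}} = \frac{103}{63643361}$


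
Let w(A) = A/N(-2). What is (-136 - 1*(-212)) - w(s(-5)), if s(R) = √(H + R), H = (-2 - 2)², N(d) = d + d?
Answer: 76 + √11/4 ≈ 76.829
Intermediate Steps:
N(d) = 2*d
H = 16 (H = (-4)² = 16)
s(R) = √(16 + R)
w(A) = -A/4 (w(A) = A/((2*(-2))) = A/(-4) = A*(-¼) = -A/4)
(-136 - 1*(-212)) - w(s(-5)) = (-136 - 1*(-212)) - (-1)*√(16 - 5)/4 = (-136 + 212) - (-1)*√11/4 = 76 + √11/4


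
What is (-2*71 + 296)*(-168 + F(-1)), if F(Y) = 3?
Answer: -25410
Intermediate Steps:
(-2*71 + 296)*(-168 + F(-1)) = (-2*71 + 296)*(-168 + 3) = (-142 + 296)*(-165) = 154*(-165) = -25410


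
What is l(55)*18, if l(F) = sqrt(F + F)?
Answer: 18*sqrt(110) ≈ 188.79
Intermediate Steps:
l(F) = sqrt(2)*sqrt(F) (l(F) = sqrt(2*F) = sqrt(2)*sqrt(F))
l(55)*18 = (sqrt(2)*sqrt(55))*18 = sqrt(110)*18 = 18*sqrt(110)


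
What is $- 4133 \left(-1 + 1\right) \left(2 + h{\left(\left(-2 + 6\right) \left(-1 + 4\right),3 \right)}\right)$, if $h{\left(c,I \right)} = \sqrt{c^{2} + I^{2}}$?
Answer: $0$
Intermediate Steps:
$h{\left(c,I \right)} = \sqrt{I^{2} + c^{2}}$
$- 4133 \left(-1 + 1\right) \left(2 + h{\left(\left(-2 + 6\right) \left(-1 + 4\right),3 \right)}\right) = - 4133 \left(-1 + 1\right) \left(2 + \sqrt{3^{2} + \left(\left(-2 + 6\right) \left(-1 + 4\right)\right)^{2}}\right) = - 4133 \cdot 0 \left(2 + \sqrt{9 + \left(4 \cdot 3\right)^{2}}\right) = - 4133 \cdot 0 \left(2 + \sqrt{9 + 12^{2}}\right) = - 4133 \cdot 0 \left(2 + \sqrt{9 + 144}\right) = - 4133 \cdot 0 \left(2 + \sqrt{153}\right) = - 4133 \cdot 0 \left(2 + 3 \sqrt{17}\right) = \left(-4133\right) 0 = 0$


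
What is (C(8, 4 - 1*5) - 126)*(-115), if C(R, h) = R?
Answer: 13570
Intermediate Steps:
(C(8, 4 - 1*5) - 126)*(-115) = (8 - 126)*(-115) = -118*(-115) = 13570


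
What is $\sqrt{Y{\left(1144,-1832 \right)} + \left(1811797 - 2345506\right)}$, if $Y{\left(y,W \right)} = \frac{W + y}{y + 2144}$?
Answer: $\frac{i \sqrt{90154693335}}{411} \approx 730.55 i$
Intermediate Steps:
$Y{\left(y,W \right)} = \frac{W + y}{2144 + y}$
$\sqrt{Y{\left(1144,-1832 \right)} + \left(1811797 - 2345506\right)} = \sqrt{\frac{-1832 + 1144}{2144 + 1144} + \left(1811797 - 2345506\right)} = \sqrt{\frac{1}{3288} \left(-688\right) - 533709} = \sqrt{- \frac{86}{411} - 533709} = \sqrt{- \frac{219354485}{411}} = \frac{i \sqrt{90154693335}}{411}$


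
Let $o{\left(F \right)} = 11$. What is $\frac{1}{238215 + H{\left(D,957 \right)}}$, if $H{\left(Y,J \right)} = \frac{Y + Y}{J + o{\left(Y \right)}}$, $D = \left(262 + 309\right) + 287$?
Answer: $\frac{22}{5240769} \approx 4.1979 \cdot 10^{-6}$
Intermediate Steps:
$D = 858$ ($D = 571 + 287 = 858$)
$H{\left(Y,J \right)} = \frac{2 Y}{11 + J}$ ($H{\left(Y,J \right)} = \frac{Y + Y}{J + 11} = \frac{2 Y}{11 + J}$)
$\frac{1}{238215 + H{\left(D,957 \right)}} = \frac{1}{238215 + 2 \cdot 858 \frac{1}{11 + 957}} = \frac{1}{238215 + 2 \cdot 858 \cdot \frac{1}{968}} = \frac{1}{238215 + \frac{39}{22}} = \frac{1}{\frac{5240769}{22}} = \frac{22}{5240769}$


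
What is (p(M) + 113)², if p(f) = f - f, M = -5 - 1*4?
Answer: 12769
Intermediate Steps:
M = -9 (M = -5 - 4 = -9)
p(f) = 0
(p(M) + 113)² = (0 + 113)² = 113² = 12769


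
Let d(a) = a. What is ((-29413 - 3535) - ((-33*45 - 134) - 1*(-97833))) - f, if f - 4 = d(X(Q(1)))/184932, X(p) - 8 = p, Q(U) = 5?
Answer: -23886926725/184932 ≈ -1.2917e+5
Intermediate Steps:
X(p) = 8 + p
f = 739741/184932 (f = 4 + (8 + 5)/184932 = 4 + 13*(1/184932) = 4 + 13/184932 = 739741/184932 ≈ 4.0001)
((-29413 - 3535) - ((-33*45 - 134) - 1*(-97833))) - f = ((-29413 - 3535) - ((-33*45 - 134) - 1*(-97833))) - 1*739741/184932 = (-32948 - ((-1485 - 134) + 97833)) - 739741/184932 = (-32948 - (-1619 + 97833)) - 739741/184932 = (-32948 - 1*96214) - 739741/184932 = (-32948 - 96214) - 739741/184932 = -129162 - 739741/184932 = -23886926725/184932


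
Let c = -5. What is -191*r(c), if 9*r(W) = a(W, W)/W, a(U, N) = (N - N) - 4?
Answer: -764/45 ≈ -16.978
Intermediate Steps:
a(U, N) = -4 (a(U, N) = 0 - 4 = -4)
r(W) = -4/(9*W) (r(W) = (-4/W)/9 = -4/(9*W))
-191*r(c) = -(-764)/(9*(-5)) = -(-764)*(-1)/(9*5) = -191*4/45 = -764/45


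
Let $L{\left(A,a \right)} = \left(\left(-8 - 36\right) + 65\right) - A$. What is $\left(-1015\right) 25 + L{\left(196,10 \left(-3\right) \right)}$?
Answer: $-25550$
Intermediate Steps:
$L{\left(A,a \right)} = 21 - A$ ($L{\left(A,a \right)} = \left(-44 + 65\right) - A = 21 - A$)
$\left(-1015\right) 25 + L{\left(196,10 \left(-3\right) \right)} = \left(-1015\right) 25 + \left(21 - 196\right) = -25375 + \left(21 - 196\right) = -25375 - 175 = -25550$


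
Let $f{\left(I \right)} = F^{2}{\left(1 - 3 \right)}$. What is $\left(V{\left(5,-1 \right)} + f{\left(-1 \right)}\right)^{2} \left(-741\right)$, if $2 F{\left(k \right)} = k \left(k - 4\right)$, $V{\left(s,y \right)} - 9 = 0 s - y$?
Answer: $-1567956$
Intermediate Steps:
$V{\left(s,y \right)} = 9 - y$ ($V{\left(s,y \right)} = 9 + \left(0 s - y\right) = 9 + \left(0 - y\right) = 9 - y$)
$F{\left(k \right)} = \frac{k \left(-4 + k\right)}{2}$ ($F{\left(k \right)} = \frac{k \left(k - 4\right)}{2} = \frac{k \left(-4 + k\right)}{2}$)
$f{\left(I \right)} = 36$ ($f{\left(I \right)} = \left(\frac{\left(1 - 3\right) \left(-4 + \left(1 - 3\right)\right)}{2}\right)^{2} = \left(\frac{1}{2} \left(-2\right) \left(-4 - 2\right)\right)^{2} = \left(\frac{1}{2} \left(-2\right) \left(-6\right)\right)^{2} = 6^{2} = 36$)
$\left(V{\left(5,-1 \right)} + f{\left(-1 \right)}\right)^{2} \left(-741\right) = \left(\left(9 - -1\right) + 36\right)^{2} \left(-741\right) = \left(\left(9 + 1\right) + 36\right)^{2} \left(-741\right) = \left(10 + 36\right)^{2} \left(-741\right) = 46^{2} \left(-741\right) = 2116 \left(-741\right) = -1567956$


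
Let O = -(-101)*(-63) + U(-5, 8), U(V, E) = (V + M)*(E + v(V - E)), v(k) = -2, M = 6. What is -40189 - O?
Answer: -33832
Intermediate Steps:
U(V, E) = (-2 + E)*(6 + V) (U(V, E) = (V + 6)*(E - 2) = (6 + V)*(-2 + E) = (-2 + E)*(6 + V))
O = -6357 (O = -(-101)*(-63) + (-12 - 2*(-5) + 6*8 + 8*(-5)) = -101*63 + (-12 + 10 + 48 - 40) = -6363 + 6 = -6357)
-40189 - O = -40189 - 1*(-6357) = -40189 + 6357 = -33832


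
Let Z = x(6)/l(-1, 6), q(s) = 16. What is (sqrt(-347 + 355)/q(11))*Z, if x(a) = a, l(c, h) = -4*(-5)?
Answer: 3*sqrt(2)/80 ≈ 0.053033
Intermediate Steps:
l(c, h) = 20
Z = 3/10 (Z = 6/20 = 6*(1/20) = 3/10 ≈ 0.30000)
(sqrt(-347 + 355)/q(11))*Z = (sqrt(-347 + 355)/16)*(3/10) = (sqrt(8)*(1/16))*(3/10) = ((2*sqrt(2))*(1/16))*(3/10) = (sqrt(2)/8)*(3/10) = 3*sqrt(2)/80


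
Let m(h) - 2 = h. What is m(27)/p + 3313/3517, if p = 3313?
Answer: 11077962/11651821 ≈ 0.95075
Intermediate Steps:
m(h) = 2 + h
m(27)/p + 3313/3517 = (2 + 27)/3313 + 3313/3517 = 29*(1/3313) + 3313*(1/3517) = 29/3313 + 3313/3517 = 11077962/11651821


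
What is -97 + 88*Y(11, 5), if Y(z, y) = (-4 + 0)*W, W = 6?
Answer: -2209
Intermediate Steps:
Y(z, y) = -24 (Y(z, y) = (-4 + 0)*6 = -4*6 = -24)
-97 + 88*Y(11, 5) = -97 + 88*(-24) = -97 - 2112 = -2209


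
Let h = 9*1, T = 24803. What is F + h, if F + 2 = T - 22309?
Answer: 2501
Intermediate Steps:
F = 2492 (F = -2 + (24803 - 22309) = -2 + 2494 = 2492)
h = 9
F + h = 2492 + 9 = 2501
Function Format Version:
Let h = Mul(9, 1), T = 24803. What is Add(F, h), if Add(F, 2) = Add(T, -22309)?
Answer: 2501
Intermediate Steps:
F = 2492 (F = Add(-2, Add(24803, -22309)) = Add(-2, 2494) = 2492)
h = 9
Add(F, h) = Add(2492, 9) = 2501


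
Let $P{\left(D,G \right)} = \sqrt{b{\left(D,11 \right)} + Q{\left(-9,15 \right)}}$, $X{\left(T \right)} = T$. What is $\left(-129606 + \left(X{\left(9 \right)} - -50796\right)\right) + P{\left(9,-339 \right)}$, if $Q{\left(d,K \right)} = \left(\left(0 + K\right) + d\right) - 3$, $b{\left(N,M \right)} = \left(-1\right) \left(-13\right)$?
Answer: $-78797$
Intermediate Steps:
$b{\left(N,M \right)} = 13$
$Q{\left(d,K \right)} = -3 + K + d$ ($Q{\left(d,K \right)} = \left(K + d\right) - 3 = -3 + K + d$)
$P{\left(D,G \right)} = 4$ ($P{\left(D,G \right)} = \sqrt{13 - -3} = \sqrt{13 + 3} = \sqrt{16} = 4$)
$\left(-129606 + \left(X{\left(9 \right)} - -50796\right)\right) + P{\left(9,-339 \right)} = \left(-129606 + \left(9 - -50796\right)\right) + 4 = \left(-129606 + \left(9 + 50796\right)\right) + 4 = \left(-129606 + 50805\right) + 4 = -78801 + 4 = -78797$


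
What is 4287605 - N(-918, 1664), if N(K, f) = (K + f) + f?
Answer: 4285195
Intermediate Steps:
N(K, f) = K + 2*f
4287605 - N(-918, 1664) = 4287605 - (-918 + 2*1664) = 4287605 - (-918 + 3328) = 4287605 - 1*2410 = 4287605 - 2410 = 4285195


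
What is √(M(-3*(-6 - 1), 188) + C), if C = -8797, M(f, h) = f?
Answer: 2*I*√2194 ≈ 93.68*I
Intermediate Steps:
√(M(-3*(-6 - 1), 188) + C) = √(-3*(-6 - 1) - 8797) = √(-3*(-7) - 8797) = √(21 - 8797) = √(-8776) = 2*I*√2194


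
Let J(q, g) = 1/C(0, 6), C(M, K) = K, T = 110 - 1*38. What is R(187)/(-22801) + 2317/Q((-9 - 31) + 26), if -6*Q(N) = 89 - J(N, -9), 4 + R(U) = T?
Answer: -1901913256/12152933 ≈ -156.50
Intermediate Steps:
T = 72 (T = 110 - 38 = 72)
R(U) = 68 (R(U) = -4 + 72 = 68)
J(q, g) = ⅙ (J(q, g) = 1/6 = ⅙)
Q(N) = -533/36 (Q(N) = -(89 - 1*⅙)/6 = -(89 - ⅙)/6 = -⅙*533/6 = -533/36)
R(187)/(-22801) + 2317/Q((-9 - 31) + 26) = 68/(-22801) + 2317/(-533/36) = 68*(-1/22801) + 2317*(-36/533) = -68/22801 - 83412/533 = -1901913256/12152933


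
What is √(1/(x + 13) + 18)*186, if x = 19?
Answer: 93*√1154/4 ≈ 789.82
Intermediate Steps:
√(1/(x + 13) + 18)*186 = √(1/(19 + 13) + 18)*186 = √(1/32 + 18)*186 = √(577/32)*186 = (√1154/8)*186 = 93*√1154/4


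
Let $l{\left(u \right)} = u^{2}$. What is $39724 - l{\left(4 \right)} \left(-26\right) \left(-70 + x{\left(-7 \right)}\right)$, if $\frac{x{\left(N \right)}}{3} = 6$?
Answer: $18092$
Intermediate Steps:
$x{\left(N \right)} = 18$ ($x{\left(N \right)} = 3 \cdot 6 = 18$)
$39724 - l{\left(4 \right)} \left(-26\right) \left(-70 + x{\left(-7 \right)}\right) = 39724 - 4^{2} \left(-26\right) \left(-70 + 18\right) = 39724 - 16 \left(-26\right) \left(-52\right) = 39724 - \left(-416\right) \left(-52\right) = 39724 - 21632 = 18092$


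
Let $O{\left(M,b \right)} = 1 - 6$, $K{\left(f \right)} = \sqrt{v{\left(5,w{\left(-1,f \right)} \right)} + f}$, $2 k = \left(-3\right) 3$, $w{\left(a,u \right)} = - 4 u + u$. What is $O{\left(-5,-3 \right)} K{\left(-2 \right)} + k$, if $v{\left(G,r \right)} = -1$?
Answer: $- \frac{9}{2} - 5 i \sqrt{3} \approx -4.5 - 8.6602 i$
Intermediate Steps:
$w{\left(a,u \right)} = - 3 u$
$k = - \frac{9}{2}$ ($k = \frac{\left(-3\right) 3}{2} = \frac{1}{2} \left(-9\right) = - \frac{9}{2} \approx -4.5$)
$K{\left(f \right)} = \sqrt{-1 + f}$
$O{\left(M,b \right)} = -5$ ($O{\left(M,b \right)} = 1 - 6 = -5$)
$O{\left(-5,-3 \right)} K{\left(-2 \right)} + k = - 5 \sqrt{-1 - 2} - \frac{9}{2} = - 5 \sqrt{-3} - \frac{9}{2} = - 5 i \sqrt{3} - \frac{9}{2} = - \frac{9}{2} - 5 i \sqrt{3}$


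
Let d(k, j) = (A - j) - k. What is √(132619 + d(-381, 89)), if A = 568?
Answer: 3*√14831 ≈ 365.35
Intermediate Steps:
d(k, j) = 568 - j - k (d(k, j) = (568 - j) - k = 568 - j - k)
√(132619 + d(-381, 89)) = √(132619 + (568 - 1*89 - 1*(-381))) = √(132619 + (568 - 89 + 381)) = √(132619 + 860) = √133479 = 3*√14831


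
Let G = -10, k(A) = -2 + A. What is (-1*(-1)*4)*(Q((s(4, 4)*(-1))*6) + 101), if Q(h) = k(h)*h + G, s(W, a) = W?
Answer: 2860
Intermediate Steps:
Q(h) = -10 + h*(-2 + h) (Q(h) = (-2 + h)*h - 10 = h*(-2 + h) - 10 = -10 + h*(-2 + h))
(-1*(-1)*4)*(Q((s(4, 4)*(-1))*6) + 101) = (-1*(-1)*4)*((-10 + ((4*(-1))*6)*(-2 + (4*(-1))*6)) + 101) = (1*4)*((-10 + (-4*6)*(-2 - 4*6)) + 101) = 4*((-10 - 24*(-2 - 24)) + 101) = 4*((-10 - 24*(-26)) + 101) = 4*((-10 + 624) + 101) = 4*(614 + 101) = 4*715 = 2860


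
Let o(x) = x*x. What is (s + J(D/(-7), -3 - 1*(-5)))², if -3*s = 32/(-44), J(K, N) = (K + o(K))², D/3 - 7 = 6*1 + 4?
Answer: 27619746296074816/6277868289 ≈ 4.3995e+6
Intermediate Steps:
D = 51 (D = 21 + 3*(6*1 + 4) = 21 + 3*(6 + 4) = 21 + 3*10 = 21 + 30 = 51)
o(x) = x²
J(K, N) = (K + K²)²
s = 8/33 (s = -32/(3*(-44)) = -32*(-1)/(3*44) = -⅓*(-8/11) = 8/33 ≈ 0.24242)
(s + J(D/(-7), -3 - 1*(-5)))² = (8/33 + (51/(-7))²*(1 + 51/(-7))²)² = (8/33 + (51*(-⅐))²*(1 + 51*(-⅐))²)² = (8/33 + (-51/7)²*(1 - 51/7)²)² = (8/33 + 2601*(-44/7)²/49)² = (8/33 + (2601/49)*(1936/49))² = (8/33 + 5035536/2401)² = (166191896/79233)² = 27619746296074816/6277868289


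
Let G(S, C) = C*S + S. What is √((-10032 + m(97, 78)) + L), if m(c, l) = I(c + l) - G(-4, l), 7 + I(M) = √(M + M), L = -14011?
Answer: √(-23734 + 5*√14) ≈ 154.0*I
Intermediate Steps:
I(M) = -7 + √2*√M (I(M) = -7 + √(M + M) = -7 + √(2*M) = -7 + √2*√M)
G(S, C) = S + C*S
m(c, l) = -3 + 4*l + √2*√(c + l) (m(c, l) = (-7 + √2*√(c + l)) - (-4)*(1 + l) = (-7 + √2*√(c + l)) - (-4 - 4*l) = (-7 + √2*√(c + l)) + (4 + 4*l) = -3 + 4*l + √2*√(c + l))
√((-10032 + m(97, 78)) + L) = √((-10032 + (-3 + √(2*97 + 2*78) + 4*78)) - 14011) = √((-10032 + (-3 + √(194 + 156) + 312)) - 14011) = √((-10032 + (-3 + √350 + 312)) - 14011) = √((-10032 + (-3 + 5*√14 + 312)) - 14011) = √((-10032 + (309 + 5*√14)) - 14011) = √((-9723 + 5*√14) - 14011) = √(-23734 + 5*√14)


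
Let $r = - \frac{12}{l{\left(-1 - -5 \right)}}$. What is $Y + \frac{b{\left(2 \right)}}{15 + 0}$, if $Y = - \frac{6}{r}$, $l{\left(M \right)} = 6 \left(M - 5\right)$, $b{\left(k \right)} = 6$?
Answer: $- \frac{13}{5} \approx -2.6$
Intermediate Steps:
$l{\left(M \right)} = -30 + 6 M$ ($l{\left(M \right)} = 6 \left(-5 + M\right) = -30 + 6 M$)
$r = 2$ ($r = - \frac{12}{-30 + 6 \left(-1 - -5\right)} = - \frac{12}{-30 + 6 \left(-1 + 5\right)} = - \frac{12}{-30 + 6 \cdot 4} = - \frac{12}{-30 + 24} = - \frac{12}{-6} = \left(-12\right) \left(- \frac{1}{6}\right) = 2$)
$Y = -3$ ($Y = - \frac{6}{2} = \left(-6\right) \frac{1}{2} = -3$)
$Y + \frac{b{\left(2 \right)}}{15 + 0} = -3 + \frac{1}{15 + 0} \cdot 6 = -3 + \frac{1}{15} \cdot 6 = -3 + \frac{2}{5} = - \frac{13}{5}$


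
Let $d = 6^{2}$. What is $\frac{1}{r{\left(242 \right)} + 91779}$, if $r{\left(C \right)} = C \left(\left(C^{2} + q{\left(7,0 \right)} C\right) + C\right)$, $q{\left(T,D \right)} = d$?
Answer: $\frac{1}{16431135} \approx 6.086 \cdot 10^{-8}$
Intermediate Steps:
$d = 36$
$q{\left(T,D \right)} = 36$
$r{\left(C \right)} = C \left(C^{2} + 37 C\right)$ ($r{\left(C \right)} = C \left(\left(C^{2} + 36 C\right) + C\right) = C \left(C^{2} + 37 C\right)$)
$\frac{1}{r{\left(242 \right)} + 91779} = \frac{1}{242^{2} \left(37 + 242\right) + 91779} = \frac{1}{58564 \cdot 279 + 91779} = \frac{1}{16339356 + 91779} = \frac{1}{16431135}$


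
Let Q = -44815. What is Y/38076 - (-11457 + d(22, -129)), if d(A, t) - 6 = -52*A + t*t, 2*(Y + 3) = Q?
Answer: -16218727/4008 ≈ -4046.6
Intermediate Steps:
Y = -44821/2 (Y = -3 + (½)*(-44815) = -3 - 44815/2 = -44821/2 ≈ -22411.)
d(A, t) = 6 + t² - 52*A (d(A, t) = 6 + (-52*A + t*t) = 6 + (-52*A + t²) = 6 + (t² - 52*A) = 6 + t² - 52*A)
Y/38076 - (-11457 + d(22, -129)) = -44821/2/38076 - (-11457 + (6 + (-129)² - 52*22)) = -44821/2*1/38076 - (-11457 + (6 + 16641 - 1144)) = -2359/4008 - (-11457 + 15503) = -2359/4008 - 1*4046 = -2359/4008 - 4046 = -16218727/4008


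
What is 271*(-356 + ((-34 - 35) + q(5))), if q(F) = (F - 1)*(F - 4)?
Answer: -114091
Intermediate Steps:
q(F) = (-1 + F)*(-4 + F)
271*(-356 + ((-34 - 35) + q(5))) = 271*(-356 + ((-34 - 35) + (4 + 5² - 5*5))) = 271*(-356 + (-69 + (4 + 25 - 25))) = 271*(-356 + (-69 + 4)) = 271*(-356 - 65) = 271*(-421) = -114091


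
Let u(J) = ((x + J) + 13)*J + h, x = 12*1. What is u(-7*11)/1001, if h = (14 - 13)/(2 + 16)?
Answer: 72073/18018 ≈ 4.0001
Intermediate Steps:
x = 12
h = 1/18 ≈ 0.055556
u(J) = 1/18 + J*(25 + J) (u(J) = ((12 + J) + 13)*J + 1/18 = (25 + J)*J + 1/18 = J*(25 + J) + 1/18 = 1/18 + J*(25 + J))
u(-7*11)/1001 = (1/18 + (-7*11)**2 + 25*(-7*11))/1001 = (1/18 + (-77)**2 + 25*(-77))*(1/1001) = (1/18 + 5929 - 1925)*(1/1001) = (72073/18)*(1/1001) = 72073/18018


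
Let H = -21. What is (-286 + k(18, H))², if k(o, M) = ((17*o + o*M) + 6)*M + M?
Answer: 1164241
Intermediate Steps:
k(o, M) = M + M*(6 + 17*o + M*o) (k(o, M) = ((17*o + M*o) + 6)*M + M = (6 + 17*o + M*o)*M + M = M*(6 + 17*o + M*o) + M = M + M*(6 + 17*o + M*o))
(-286 + k(18, H))² = (-286 - 21*(7 + 17*18 - 21*18))² = (-286 - 21*(7 + 306 - 378))² = (-286 - 21*(-65))² = (-286 + 1365)² = 1079² = 1164241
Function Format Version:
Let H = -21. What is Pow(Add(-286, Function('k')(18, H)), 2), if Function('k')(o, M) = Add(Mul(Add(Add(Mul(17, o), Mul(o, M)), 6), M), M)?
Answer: 1164241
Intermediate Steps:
Function('k')(o, M) = Add(M, Mul(M, Add(6, Mul(17, o), Mul(M, o)))) (Function('k')(o, M) = Add(Mul(Add(Add(Mul(17, o), Mul(M, o)), 6), M), M) = Add(Mul(Add(6, Mul(17, o), Mul(M, o)), M), M) = Add(Mul(M, Add(6, Mul(17, o), Mul(M, o))), M) = Add(M, Mul(M, Add(6, Mul(17, o), Mul(M, o)))))
Pow(Add(-286, Function('k')(18, H)), 2) = Pow(Add(-286, Mul(-21, Add(7, Mul(17, 18), Mul(-21, 18)))), 2) = Pow(Add(-286, Mul(-21, Add(7, 306, -378))), 2) = Pow(Add(-286, Mul(-21, -65)), 2) = Pow(Add(-286, 1365), 2) = Pow(1079, 2) = 1164241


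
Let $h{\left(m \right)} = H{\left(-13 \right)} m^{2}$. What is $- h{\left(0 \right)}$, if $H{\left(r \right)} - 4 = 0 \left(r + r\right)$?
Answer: $0$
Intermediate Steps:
$H{\left(r \right)} = 4$ ($H{\left(r \right)} = 4 + 0 \left(r + r\right) = 4 + 0 \cdot 2 r = 4 + 0 = 4$)
$h{\left(m \right)} = 4 m^{2}$
$- h{\left(0 \right)} = - 4 \cdot 0^{2} = - 4 \cdot 0 = \left(-1\right) 0 = 0$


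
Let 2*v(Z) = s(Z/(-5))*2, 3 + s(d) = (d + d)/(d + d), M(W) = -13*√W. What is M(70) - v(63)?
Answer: 2 - 13*√70 ≈ -106.77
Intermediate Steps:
s(d) = -2 (s(d) = -3 + (d + d)/(d + d) = -3 + (2*d)/((2*d)) = -3 + (2*d)*(1/(2*d)) = -3 + 1 = -2)
v(Z) = -2 (v(Z) = (-2*2)/2 = (½)*(-4) = -2)
M(70) - v(63) = -13*√70 - 1*(-2) = -13*√70 + 2 = 2 - 13*√70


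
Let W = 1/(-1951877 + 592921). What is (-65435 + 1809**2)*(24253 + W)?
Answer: 52850129498211441/679478 ≈ 7.7780e+10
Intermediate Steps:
W = -1/1358956 (W = 1/(-1358956) = -1/1358956 ≈ -7.3586e-7)
(-65435 + 1809**2)*(24253 + W) = (-65435 + 1809**2)*(24253 - 1/1358956) = (-65435 + 3272481)*(32958759867/1358956) = 3207046*(32958759867/1358956) = 52850129498211441/679478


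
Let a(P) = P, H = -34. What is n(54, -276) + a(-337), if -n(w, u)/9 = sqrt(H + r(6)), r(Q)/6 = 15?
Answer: -337 - 18*sqrt(14) ≈ -404.35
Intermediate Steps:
r(Q) = 90 (r(Q) = 6*15 = 90)
n(w, u) = -18*sqrt(14) (n(w, u) = -9*sqrt(-34 + 90) = -18*sqrt(14))
n(54, -276) + a(-337) = -18*sqrt(14) - 337 = -337 - 18*sqrt(14)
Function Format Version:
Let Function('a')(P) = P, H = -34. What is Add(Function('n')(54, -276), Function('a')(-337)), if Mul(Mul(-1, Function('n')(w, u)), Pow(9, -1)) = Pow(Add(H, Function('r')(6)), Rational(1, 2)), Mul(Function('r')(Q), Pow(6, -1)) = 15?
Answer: Add(-337, Mul(-18, Pow(14, Rational(1, 2)))) ≈ -404.35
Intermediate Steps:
Function('r')(Q) = 90 (Function('r')(Q) = Mul(6, 15) = 90)
Function('n')(w, u) = Mul(-18, Pow(14, Rational(1, 2))) (Function('n')(w, u) = Mul(-9, Pow(Add(-34, 90), Rational(1, 2))) = Mul(-9, Pow(56, Rational(1, 2))) = Mul(-9, Mul(2, Pow(14, Rational(1, 2)))) = Mul(-18, Pow(14, Rational(1, 2))))
Add(Function('n')(54, -276), Function('a')(-337)) = Add(Mul(-18, Pow(14, Rational(1, 2))), -337) = Add(-337, Mul(-18, Pow(14, Rational(1, 2))))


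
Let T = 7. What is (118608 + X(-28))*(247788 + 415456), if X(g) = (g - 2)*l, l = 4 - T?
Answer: 78725736312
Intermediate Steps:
l = -3 (l = 4 - 1*7 = 4 - 7 = -3)
X(g) = 6 - 3*g (X(g) = (g - 2)*(-3) = (-2 + g)*(-3) = 6 - 3*g)
(118608 + X(-28))*(247788 + 415456) = (118608 + (6 - 3*(-28)))*(247788 + 415456) = (118608 + (6 + 84))*663244 = (118608 + 90)*663244 = 118698*663244 = 78725736312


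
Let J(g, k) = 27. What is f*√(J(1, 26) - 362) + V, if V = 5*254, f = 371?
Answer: 1270 + 371*I*√335 ≈ 1270.0 + 6790.4*I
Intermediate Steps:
V = 1270
f*√(J(1, 26) - 362) + V = 371*√(27 - 362) + 1270 = 371*√(-335) + 1270 = 371*(I*√335) + 1270 = 371*I*√335 + 1270 = 1270 + 371*I*√335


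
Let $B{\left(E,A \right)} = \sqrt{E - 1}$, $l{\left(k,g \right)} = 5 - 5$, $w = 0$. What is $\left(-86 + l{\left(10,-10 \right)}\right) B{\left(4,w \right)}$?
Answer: $- 86 \sqrt{3} \approx -148.96$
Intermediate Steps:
$l{\left(k,g \right)} = 0$ ($l{\left(k,g \right)} = 5 - 5 = 0$)
$B{\left(E,A \right)} = \sqrt{-1 + E}$
$\left(-86 + l{\left(10,-10 \right)}\right) B{\left(4,w \right)} = \left(-86 + 0\right) \sqrt{-1 + 4} = - 86 \sqrt{3}$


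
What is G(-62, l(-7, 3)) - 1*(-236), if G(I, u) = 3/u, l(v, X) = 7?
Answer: 1655/7 ≈ 236.43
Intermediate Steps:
G(-62, l(-7, 3)) - 1*(-236) = 3/7 - 1*(-236) = 3*(⅐) + 236 = 3/7 + 236 = 1655/7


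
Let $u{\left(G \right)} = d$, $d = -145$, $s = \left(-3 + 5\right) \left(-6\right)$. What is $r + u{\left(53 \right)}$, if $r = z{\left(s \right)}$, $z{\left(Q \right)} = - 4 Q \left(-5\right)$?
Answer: $-385$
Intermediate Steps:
$s = -12$ ($s = 2 \left(-6\right) = -12$)
$u{\left(G \right)} = -145$
$z{\left(Q \right)} = 20 Q$
$r = -240$ ($r = 20 \left(-12\right) = -240$)
$r + u{\left(53 \right)} = -240 - 145 = -385$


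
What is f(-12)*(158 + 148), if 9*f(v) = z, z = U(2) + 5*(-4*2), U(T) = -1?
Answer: -1394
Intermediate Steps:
z = -41 (z = -1 + 5*(-4*2) = -1 + 5*(-8) = -1 - 40 = -41)
f(v) = -41/9 (f(v) = (⅑)*(-41) = -41/9)
f(-12)*(158 + 148) = -41*(158 + 148)/9 = -41/9*306 = -1394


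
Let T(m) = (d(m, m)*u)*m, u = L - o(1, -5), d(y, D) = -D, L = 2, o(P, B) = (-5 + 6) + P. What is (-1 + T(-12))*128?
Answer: -128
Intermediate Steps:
o(P, B) = 1 + P
u = 0 (u = 2 - (1 + 1) = 2 - 1*2 = 2 - 2 = 0)
T(m) = 0 (T(m) = (-m*0)*m = 0*m = 0)
(-1 + T(-12))*128 = (-1 + 0)*128 = -1*128 = -128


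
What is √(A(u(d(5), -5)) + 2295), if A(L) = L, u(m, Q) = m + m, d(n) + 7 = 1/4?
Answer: 39*√6/2 ≈ 47.765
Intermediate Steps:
d(n) = -27/4 (d(n) = -7 + 1/4 = -7 + ¼ = -27/4)
u(m, Q) = 2*m
√(A(u(d(5), -5)) + 2295) = √(2*(-27/4) + 2295) = √(-27/2 + 2295) = √(4563/2) = 39*√6/2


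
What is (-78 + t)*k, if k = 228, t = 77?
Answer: -228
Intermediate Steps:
(-78 + t)*k = (-78 + 77)*228 = -1*228 = -228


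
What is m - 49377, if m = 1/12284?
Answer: -606547067/12284 ≈ -49377.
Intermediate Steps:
m = 1/12284 ≈ 8.1407e-5
m - 49377 = 1/12284 - 49377 = -606547067/12284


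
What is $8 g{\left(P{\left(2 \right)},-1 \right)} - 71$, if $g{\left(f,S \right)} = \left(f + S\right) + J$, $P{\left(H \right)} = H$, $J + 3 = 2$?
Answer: $-71$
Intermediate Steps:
$J = -1$ ($J = -3 + 2 = -1$)
$g{\left(f,S \right)} = -1 + S + f$ ($g{\left(f,S \right)} = \left(f + S\right) - 1 = \left(S + f\right) - 1 = -1 + S + f$)
$8 g{\left(P{\left(2 \right)},-1 \right)} - 71 = 8 \left(-1 - 1 + 2\right) - 71 = 8 \cdot 0 - 71 = 0 - 71 = -71$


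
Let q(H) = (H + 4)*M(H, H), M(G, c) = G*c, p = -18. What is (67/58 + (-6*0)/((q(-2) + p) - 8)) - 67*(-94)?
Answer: 365351/58 ≈ 6299.2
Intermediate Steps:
q(H) = H²*(4 + H) (q(H) = (H + 4)*(H*H) = (4 + H)*H² = H²*(4 + H))
(67/58 + (-6*0)/((q(-2) + p) - 8)) - 67*(-94) = (67/58 + (-6*0)/(((-2)²*(4 - 2) - 18) - 8)) - 67*(-94) = (67*(1/58) + 0/((4*2 - 18) - 8)) + 6298 = (67/58 + 0/((8 - 18) - 8)) + 6298 = (67/58 + 0/(-10 - 8)) + 6298 = (67/58 + 0/(-18)) + 6298 = (67/58 + 0*(-1/18)) + 6298 = (67/58 + 0) + 6298 = 67/58 + 6298 = 365351/58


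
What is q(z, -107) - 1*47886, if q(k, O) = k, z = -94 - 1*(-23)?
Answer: -47957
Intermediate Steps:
z = -71 (z = -94 + 23 = -71)
q(z, -107) - 1*47886 = -71 - 1*47886 = -71 - 47886 = -47957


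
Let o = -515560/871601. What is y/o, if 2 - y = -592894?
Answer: -64596093312/64445 ≈ -1.0023e+6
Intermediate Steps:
y = 592896 (y = 2 - 1*(-592894) = 2 + 592894 = 592896)
o = -515560/871601 (o = -515560*1/871601 = -515560/871601 ≈ -0.59151)
y/o = 592896/(-515560/871601) = 592896*(-871601/515560) = -64596093312/64445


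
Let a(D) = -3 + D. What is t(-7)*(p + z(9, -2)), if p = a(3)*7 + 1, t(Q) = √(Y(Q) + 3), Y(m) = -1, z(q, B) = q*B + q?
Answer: -8*√2 ≈ -11.314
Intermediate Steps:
z(q, B) = q + B*q (z(q, B) = B*q + q = q + B*q)
t(Q) = √2 (t(Q) = √(-1 + 3) = √2)
p = 1 (p = (-3 + 3)*7 + 1 = 0*7 + 1 = 0 + 1 = 1)
t(-7)*(p + z(9, -2)) = √2*(1 + 9*(1 - 2)) = √2*(1 + 9*(-1)) = √2*(1 - 9) = √2*(-8) = -8*√2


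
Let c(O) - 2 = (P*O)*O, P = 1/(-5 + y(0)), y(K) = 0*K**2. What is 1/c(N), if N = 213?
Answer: -5/45359 ≈ -0.00011023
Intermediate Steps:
y(K) = 0
P = -1/5 (P = 1/(-5 + 0) = 1/(-5) = -1/5 ≈ -0.20000)
c(O) = 2 - O**2/5 (c(O) = 2 + (-O/5)*O = 2 - O**2/5)
1/c(N) = 1/(2 - 1/5*213**2) = 1/(2 - 1/5*45369) = 1/(2 - 45369/5) = 1/(-45359/5) = -5/45359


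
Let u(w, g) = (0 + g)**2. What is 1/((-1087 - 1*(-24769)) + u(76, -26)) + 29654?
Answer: 722312133/24358 ≈ 29654.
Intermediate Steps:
u(w, g) = g**2
1/((-1087 - 1*(-24769)) + u(76, -26)) + 29654 = 1/((-1087 - 1*(-24769)) + (-26)**2) + 29654 = 1/((-1087 + 24769) + 676) + 29654 = 1/(23682 + 676) + 29654 = 1/24358 + 29654 = 722312133/24358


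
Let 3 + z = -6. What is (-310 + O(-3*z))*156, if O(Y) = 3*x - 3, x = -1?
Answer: -49296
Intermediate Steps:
z = -9 (z = -3 - 6 = -9)
O(Y) = -6 (O(Y) = 3*(-1) - 3 = -3 - 3 = -6)
(-310 + O(-3*z))*156 = (-310 - 6)*156 = -316*156 = -49296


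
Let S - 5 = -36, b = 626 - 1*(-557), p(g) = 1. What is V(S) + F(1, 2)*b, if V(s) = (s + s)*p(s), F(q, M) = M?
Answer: 2304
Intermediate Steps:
b = 1183 (b = 626 + 557 = 1183)
S = -31 (S = 5 - 36 = -31)
V(s) = 2*s (V(s) = (s + s)*1 = (2*s)*1 = 2*s)
V(S) + F(1, 2)*b = 2*(-31) + 2*1183 = -62 + 2366 = 2304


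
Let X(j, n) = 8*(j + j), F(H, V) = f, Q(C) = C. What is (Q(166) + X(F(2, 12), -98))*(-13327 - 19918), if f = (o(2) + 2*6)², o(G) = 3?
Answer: -125200670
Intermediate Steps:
f = 225 (f = (3 + 2*6)² = (3 + 12)² = 15² = 225)
F(H, V) = 225
X(j, n) = 16*j (X(j, n) = 8*(2*j) = 16*j)
(Q(166) + X(F(2, 12), -98))*(-13327 - 19918) = (166 + 16*225)*(-13327 - 19918) = (166 + 3600)*(-33245) = 3766*(-33245) = -125200670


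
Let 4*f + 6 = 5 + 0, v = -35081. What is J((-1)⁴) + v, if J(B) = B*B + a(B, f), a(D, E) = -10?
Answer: -35090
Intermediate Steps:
f = -¼ (f = -3/2 + (5 + 0)/4 = -3/2 + (¼)*5 = -3/2 + 5/4 = -¼ ≈ -0.25000)
J(B) = -10 + B² (J(B) = B*B - 10 = B² - 10 = -10 + B²)
J((-1)⁴) + v = (-10 + ((-1)⁴)²) - 35081 = (-10 + 1²) - 35081 = (-10 + 1) - 35081 = -9 - 35081 = -35090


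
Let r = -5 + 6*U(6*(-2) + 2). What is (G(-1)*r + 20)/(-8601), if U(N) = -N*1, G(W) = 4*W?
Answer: 200/8601 ≈ 0.023253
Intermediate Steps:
U(N) = -N
r = 55 (r = -5 + 6*(-(6*(-2) + 2)) = -5 + 6*(-(-12 + 2)) = -5 + 6*(-1*(-10)) = -5 + 6*10 = -5 + 60 = 55)
(G(-1)*r + 20)/(-8601) = ((4*(-1))*55 + 20)/(-8601) = (-4*55 + 20)*(-1/8601) = (-220 + 20)*(-1/8601) = -200*(-1/8601) = 200/8601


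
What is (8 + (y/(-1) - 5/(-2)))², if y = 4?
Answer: 169/4 ≈ 42.250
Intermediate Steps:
(8 + (y/(-1) - 5/(-2)))² = (8 + (4/(-1) - 5/(-2)))² = (8 + (4*(-1) - 5*(-½)))² = (8 + (-4 + 5/2))² = (8 - 3/2)² = (13/2)² = 169/4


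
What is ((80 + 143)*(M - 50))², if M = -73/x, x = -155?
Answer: 2930844704841/24025 ≈ 1.2199e+8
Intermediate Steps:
M = 73/155 (M = -73/(-155) = -73*(-1/155) = 73/155 ≈ 0.47097)
((80 + 143)*(M - 50))² = ((80 + 143)*(73/155 - 50))² = (223*(-7677/155))² = (-1711971/155)² = 2930844704841/24025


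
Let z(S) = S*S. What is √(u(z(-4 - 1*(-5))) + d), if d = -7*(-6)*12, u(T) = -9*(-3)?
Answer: 3*√59 ≈ 23.043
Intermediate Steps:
z(S) = S²
u(T) = 27
d = 504 (d = 42*12 = 504)
√(u(z(-4 - 1*(-5))) + d) = √(27 + 504) = √531 = 3*√59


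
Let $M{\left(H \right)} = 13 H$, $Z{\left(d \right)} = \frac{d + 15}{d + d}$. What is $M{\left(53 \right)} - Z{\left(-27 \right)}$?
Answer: $\frac{6199}{9} \approx 688.78$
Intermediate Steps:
$Z{\left(d \right)} = \frac{15 + d}{2 d}$
$M{\left(53 \right)} - Z{\left(-27 \right)} = 13 \cdot 53 - \frac{15 - 27}{2 \left(-27\right)} = 689 - \frac{1}{2} \left(- \frac{1}{27}\right) \left(-12\right) = 689 - \frac{2}{9} = \frac{6199}{9}$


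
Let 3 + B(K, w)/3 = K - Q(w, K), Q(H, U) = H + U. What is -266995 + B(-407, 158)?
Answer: -267478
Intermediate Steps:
B(K, w) = -9 - 3*w (B(K, w) = -9 + 3*(K - (w + K)) = -9 + 3*(K - (K + w)) = -9 + 3*(K + (-K - w)) = -9 + 3*(-w) = -9 - 3*w)
-266995 + B(-407, 158) = -266995 + (-9 - 3*158) = -266995 + (-9 - 474) = -266995 - 483 = -267478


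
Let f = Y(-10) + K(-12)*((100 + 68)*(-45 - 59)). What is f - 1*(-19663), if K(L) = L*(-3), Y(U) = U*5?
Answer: -609379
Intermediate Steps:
Y(U) = 5*U
K(L) = -3*L
f = -629042 (f = 5*(-10) + (-3*(-12))*((100 + 68)*(-45 - 59)) = -50 + 36*(168*(-104)) = -50 + 36*(-17472) = -50 - 628992 = -629042)
f - 1*(-19663) = -629042 - 1*(-19663) = -629042 + 19663 = -609379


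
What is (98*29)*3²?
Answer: 25578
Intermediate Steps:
(98*29)*3² = 2842*9 = 25578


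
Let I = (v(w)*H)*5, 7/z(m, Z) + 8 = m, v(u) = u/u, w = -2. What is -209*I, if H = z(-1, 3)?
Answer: 7315/9 ≈ 812.78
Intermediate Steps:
v(u) = 1
z(m, Z) = 7/(-8 + m)
H = -7/9 (H = 7/(-8 - 1) = 7/(-9) = 7*(-1/9) = -7/9 ≈ -0.77778)
I = -35/9 (I = (1*(-7/9))*5 = -7/9*5 = -35/9 ≈ -3.8889)
-209*I = -209*(-35/9) = 7315/9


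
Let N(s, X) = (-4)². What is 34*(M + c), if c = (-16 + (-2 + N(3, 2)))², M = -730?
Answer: -24684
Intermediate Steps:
N(s, X) = 16
c = 4 (c = (-16 + (-2 + 16))² = (-16 + 14)² = (-2)² = 4)
34*(M + c) = 34*(-730 + 4) = 34*(-726) = -24684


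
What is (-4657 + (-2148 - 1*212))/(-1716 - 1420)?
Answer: 7017/3136 ≈ 2.2376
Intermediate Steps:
(-4657 + (-2148 - 1*212))/(-1716 - 1420) = (-4657 + (-2148 - 212))/(-3136) = (-4657 - 2360)*(-1/3136) = -7017*(-1/3136) = 7017/3136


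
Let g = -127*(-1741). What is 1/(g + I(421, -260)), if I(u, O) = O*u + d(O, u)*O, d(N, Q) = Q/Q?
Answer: 1/111387 ≈ 8.9777e-6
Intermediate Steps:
d(N, Q) = 1
I(u, O) = O + O*u (I(u, O) = O*u + 1*O = O*u + O = O + O*u)
g = 221107
1/(g + I(421, -260)) = 1/(221107 - 260*(1 + 421)) = 1/(221107 - 260*422) = 1/(221107 - 109720) = 1/111387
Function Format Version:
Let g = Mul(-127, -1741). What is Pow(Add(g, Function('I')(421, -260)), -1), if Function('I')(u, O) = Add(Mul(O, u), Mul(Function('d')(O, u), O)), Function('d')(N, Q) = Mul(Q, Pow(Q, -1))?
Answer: Rational(1, 111387) ≈ 8.9777e-6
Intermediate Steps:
Function('d')(N, Q) = 1
Function('I')(u, O) = Add(O, Mul(O, u)) (Function('I')(u, O) = Add(Mul(O, u), Mul(1, O)) = Add(Mul(O, u), O) = Add(O, Mul(O, u)))
g = 221107
Pow(Add(g, Function('I')(421, -260)), -1) = Pow(Add(221107, Mul(-260, Add(1, 421))), -1) = Pow(Add(221107, Mul(-260, 422)), -1) = Pow(Add(221107, -109720), -1) = Pow(111387, -1) = Rational(1, 111387)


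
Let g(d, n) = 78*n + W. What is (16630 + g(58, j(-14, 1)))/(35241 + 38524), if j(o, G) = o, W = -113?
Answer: 3085/14753 ≈ 0.20911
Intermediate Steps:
g(d, n) = -113 + 78*n (g(d, n) = 78*n - 113 = -113 + 78*n)
(16630 + g(58, j(-14, 1)))/(35241 + 38524) = (16630 + (-113 + 78*(-14)))/(35241 + 38524) = (16630 + (-113 - 1092))/73765 = (16630 - 1205)*(1/73765) = 15425*(1/73765) = 3085/14753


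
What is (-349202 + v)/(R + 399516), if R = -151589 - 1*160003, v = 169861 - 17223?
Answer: -49141/21981 ≈ -2.2356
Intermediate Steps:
v = 152638
R = -311592 (R = -151589 - 160003 = -311592)
(-349202 + v)/(R + 399516) = (-349202 + 152638)/(-311592 + 399516) = -196564/87924 = -196564*1/87924 = -49141/21981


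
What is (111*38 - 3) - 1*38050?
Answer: -33835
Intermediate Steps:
(111*38 - 3) - 1*38050 = (4218 - 3) - 38050 = 4215 - 38050 = -33835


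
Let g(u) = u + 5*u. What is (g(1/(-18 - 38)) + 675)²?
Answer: 357096609/784 ≈ 4.5548e+5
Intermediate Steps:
g(u) = 6*u
(g(1/(-18 - 38)) + 675)² = (6/(-18 - 38) + 675)² = (6/(-56) + 675)² = (6*(-1/56) + 675)² = (-3/28 + 675)² = (18897/28)² = 357096609/784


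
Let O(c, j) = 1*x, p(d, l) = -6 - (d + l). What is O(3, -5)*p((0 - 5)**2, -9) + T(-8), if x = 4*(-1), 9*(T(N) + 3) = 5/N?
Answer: 6115/72 ≈ 84.931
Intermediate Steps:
T(N) = -3 + 5/(9*N) (T(N) = -3 + (5/N)/9 = -3 + 5/(9*N))
x = -4
p(d, l) = -6 - d - l (p(d, l) = -6 + (-d - l) = -6 - d - l)
O(c, j) = -4 (O(c, j) = 1*(-4) = -4)
O(3, -5)*p((0 - 5)**2, -9) + T(-8) = -4*(-6 - (0 - 5)**2 - 1*(-9)) + (-3 + (5/9)/(-8)) = -4*(-6 - 1*(-5)**2 + 9) + (-3 + (5/9)*(-1/8)) = -4*(-6 - 1*25 + 9) + (-3 - 5/72) = -4*(-6 - 25 + 9) - 221/72 = -4*(-22) - 221/72 = 88 - 221/72 = 6115/72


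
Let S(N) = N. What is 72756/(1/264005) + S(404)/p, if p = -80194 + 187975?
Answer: 2070251819676584/107781 ≈ 1.9208e+10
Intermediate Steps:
p = 107781
72756/(1/264005) + S(404)/p = 72756/(1/264005) + 404/107781 = 72756/(1/264005) + 404*(1/107781) = 72756*264005 + 404/107781 = 19207947780 + 404/107781 = 2070251819676584/107781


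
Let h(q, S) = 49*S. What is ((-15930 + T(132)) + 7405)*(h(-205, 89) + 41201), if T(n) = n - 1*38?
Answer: -384133222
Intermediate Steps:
T(n) = -38 + n (T(n) = n - 38 = -38 + n)
((-15930 + T(132)) + 7405)*(h(-205, 89) + 41201) = ((-15930 + (-38 + 132)) + 7405)*(49*89 + 41201) = ((-15930 + 94) + 7405)*(4361 + 41201) = (-15836 + 7405)*45562 = -8431*45562 = -384133222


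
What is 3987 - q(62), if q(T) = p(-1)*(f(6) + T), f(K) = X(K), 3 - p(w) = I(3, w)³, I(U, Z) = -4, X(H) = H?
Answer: -569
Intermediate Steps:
p(w) = 67 (p(w) = 3 - 1*(-4)³ = 3 - 1*(-64) = 3 + 64 = 67)
f(K) = K
q(T) = 402 + 67*T (q(T) = 67*(6 + T) = 402 + 67*T)
3987 - q(62) = 3987 - (402 + 67*62) = 3987 - (402 + 4154) = 3987 - 1*4556 = 3987 - 4556 = -569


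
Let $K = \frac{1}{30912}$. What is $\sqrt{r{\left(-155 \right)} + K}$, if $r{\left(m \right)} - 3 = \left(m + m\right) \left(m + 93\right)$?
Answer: $\frac{\sqrt{287008925091}}{3864} \approx 138.65$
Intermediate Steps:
$r{\left(m \right)} = 3 + 2 m \left(93 + m\right)$ ($r{\left(m \right)} = 3 + \left(m + m\right) \left(m + 93\right) = 3 + 2 m \left(93 + m\right)$)
$K = \frac{1}{30912} \approx 3.235 \cdot 10^{-5}$
$\sqrt{r{\left(-155 \right)} + K} = \sqrt{\left(3 + 2 \left(-155\right)^{2} + 186 \left(-155\right)\right) + \frac{1}{30912}} = \sqrt{\left(3 + 2 \cdot 24025 - 28830\right) + \frac{1}{30912}} = \sqrt{\left(3 + 48050 - 28830\right) + \frac{1}{30912}} = \sqrt{19223 + \frac{1}{30912}} = \sqrt{\frac{594221377}{30912}} = \frac{\sqrt{287008925091}}{3864}$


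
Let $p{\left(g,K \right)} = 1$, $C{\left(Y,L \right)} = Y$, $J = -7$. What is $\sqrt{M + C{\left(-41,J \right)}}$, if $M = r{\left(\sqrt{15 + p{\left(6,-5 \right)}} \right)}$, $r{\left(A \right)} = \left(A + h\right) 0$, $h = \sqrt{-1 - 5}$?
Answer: $i \sqrt{41} \approx 6.4031 i$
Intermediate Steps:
$h = i \sqrt{6}$ ($h = \sqrt{-6} = i \sqrt{6} \approx 2.4495 i$)
$r{\left(A \right)} = 0$ ($r{\left(A \right)} = \left(A + i \sqrt{6}\right) 0 = 0$)
$M = 0$
$\sqrt{M + C{\left(-41,J \right)}} = \sqrt{0 - 41} = \sqrt{-41} = i \sqrt{41}$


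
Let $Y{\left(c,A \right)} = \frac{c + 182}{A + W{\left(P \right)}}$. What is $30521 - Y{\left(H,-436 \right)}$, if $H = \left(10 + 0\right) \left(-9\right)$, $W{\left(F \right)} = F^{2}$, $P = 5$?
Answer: $\frac{12544223}{411} \approx 30521.0$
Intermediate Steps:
$H = -90$ ($H = 10 \left(-9\right) = -90$)
$Y{\left(c,A \right)} = \frac{182 + c}{25 + A}$ ($Y{\left(c,A \right)} = \frac{c + 182}{A + 5^{2}} = \frac{182 + c}{A + 25} = \frac{182 + c}{25 + A}$)
$30521 - Y{\left(H,-436 \right)} = 30521 - \frac{182 - 90}{25 - 436} = 30521 - \frac{1}{-411} \cdot 92 = 30521 - \left(- \frac{1}{411}\right) 92 = 30521 - - \frac{92}{411} = 30521 + \frac{92}{411} = \frac{12544223}{411}$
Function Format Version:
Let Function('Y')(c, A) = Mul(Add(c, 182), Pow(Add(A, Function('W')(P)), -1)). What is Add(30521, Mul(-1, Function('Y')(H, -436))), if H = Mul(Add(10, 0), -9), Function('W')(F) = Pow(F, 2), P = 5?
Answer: Rational(12544223, 411) ≈ 30521.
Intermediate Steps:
H = -90 (H = Mul(10, -9) = -90)
Function('Y')(c, A) = Mul(Pow(Add(25, A), -1), Add(182, c)) (Function('Y')(c, A) = Mul(Add(c, 182), Pow(Add(A, Pow(5, 2)), -1)) = Mul(Add(182, c), Pow(Add(A, 25), -1)) = Mul(Add(182, c), Pow(Add(25, A), -1)) = Mul(Pow(Add(25, A), -1), Add(182, c)))
Add(30521, Mul(-1, Function('Y')(H, -436))) = Add(30521, Mul(-1, Mul(Pow(Add(25, -436), -1), Add(182, -90)))) = Add(30521, Mul(-1, Mul(Pow(-411, -1), 92))) = Add(30521, Mul(-1, Mul(Rational(-1, 411), 92))) = Add(30521, Mul(-1, Rational(-92, 411))) = Add(30521, Rational(92, 411)) = Rational(12544223, 411)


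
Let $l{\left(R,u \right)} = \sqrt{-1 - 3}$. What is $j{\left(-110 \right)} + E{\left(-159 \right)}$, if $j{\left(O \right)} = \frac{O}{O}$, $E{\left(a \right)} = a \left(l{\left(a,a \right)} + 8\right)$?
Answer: $-1271 - 318 i \approx -1271.0 - 318.0 i$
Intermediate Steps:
$l{\left(R,u \right)} = 2 i$ ($l{\left(R,u \right)} = \sqrt{-4} = 2 i$)
$E{\left(a \right)} = a \left(8 + 2 i\right)$ ($E{\left(a \right)} = a \left(2 i + 8\right) = a \left(8 + 2 i\right)$)
$j{\left(O \right)} = 1$
$j{\left(-110 \right)} + E{\left(-159 \right)} = 1 + 2 \left(-159\right) \left(4 + i\right) = 1 - \left(1272 + 318 i\right) = -1271 - 318 i$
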